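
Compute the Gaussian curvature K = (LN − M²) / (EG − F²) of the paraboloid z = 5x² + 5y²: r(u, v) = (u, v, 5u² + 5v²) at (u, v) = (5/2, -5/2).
K = 100/1565001

Coefficients of the first fundamental form: E = 100*u^2 + 1, F = 100*u*v, G = 100*v^2 + 1.
Coefficients of the second fundamental form: L = 10/sqrt(100*u^2 + 100*v^2 + 1), M = 0, N = 10/sqrt(100*u^2 + 100*v^2 + 1).
Assemble K = (LN − M²)/(EG − F²) = 100/(10000*u^4 + 20000*u^2*v^2 + 200*u^2 + 10000*v^4 + 200*v^2 + 1). At (u, v) = (5/2, -5/2): K = 100/1565001.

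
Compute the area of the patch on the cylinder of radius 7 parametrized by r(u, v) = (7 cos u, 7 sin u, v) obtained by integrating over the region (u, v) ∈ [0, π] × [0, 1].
Area = 7*pi

Area = ∫∫ √(EG − F²) du dv with √(EG − F²) = 7. Integrating over [0, π] × [0, 1] gives 7*pi.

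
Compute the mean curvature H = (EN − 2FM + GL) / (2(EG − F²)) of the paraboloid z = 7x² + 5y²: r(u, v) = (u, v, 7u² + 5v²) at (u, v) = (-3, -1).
H = 9532*sqrt(1865)/3478225

With E = 196*u^2 + 1, F = 140*u*v, G = 100*v^2 + 1, L = 14/sqrt(196*u^2 + 100*v^2 + 1), M = 0, N = 10/sqrt(196*u^2 + 100*v^2 + 1), assemble
  H = (EN − 2FM + GL) / (2(EG − F²)) = 4*(245*u^2 + 175*v^2 + 3)/(196*u^2 + 100*v^2 + 1)^(3/2).
At (u, v) = (-3, -1): H = 9532*sqrt(1865)/3478225.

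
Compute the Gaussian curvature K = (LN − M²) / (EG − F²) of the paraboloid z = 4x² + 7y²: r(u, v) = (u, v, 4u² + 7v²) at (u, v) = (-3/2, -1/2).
K = 28/9409

Coefficients of the first fundamental form: E = 64*u^2 + 1, F = 112*u*v, G = 196*v^2 + 1.
Coefficients of the second fundamental form: L = 8/sqrt(64*u^2 + 196*v^2 + 1), M = 0, N = 14/sqrt(64*u^2 + 196*v^2 + 1).
Assemble K = (LN − M²)/(EG − F²) = 112/(4096*u^4 + 25088*u^2*v^2 + 128*u^2 + 38416*v^4 + 392*v^2 + 1). At (u, v) = (-3/2, -1/2): K = 28/9409.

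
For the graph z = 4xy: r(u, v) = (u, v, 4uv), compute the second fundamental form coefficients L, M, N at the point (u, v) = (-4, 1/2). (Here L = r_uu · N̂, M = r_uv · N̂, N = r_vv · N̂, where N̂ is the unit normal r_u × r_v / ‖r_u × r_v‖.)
L = 0;  M = 4*sqrt(29)/87;  N = 0

Compute the unit normal N̂(u, v) = (-4*v/sqrt(16*u^2 + 16*v^2 + 1), -4*u/sqrt(16*u^2 + 16*v^2 + 1), 1/sqrt(16*u^2 + 16*v^2 + 1)), and the second partials r_uu, r_uv, r_vv. Take dot products:
  L(u, v) = r_uu · N̂ = 0,
  M(u, v) = r_uv · N̂ = 4/sqrt(16*u^2 + 16*v^2 + 1),
  N(u, v) = r_vv · N̂ = 0.
Evaluating at (u, v) = (-4, 1/2):
  L = 0, M = 4*sqrt(29)/87, N = 0.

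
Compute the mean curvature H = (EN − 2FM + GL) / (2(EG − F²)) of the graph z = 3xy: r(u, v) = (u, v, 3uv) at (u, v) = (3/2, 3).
H = -972*sqrt(409)/167281

With E = 9*v^2 + 1, F = 9*u*v, G = 9*u^2 + 1, L = 0, M = 3/sqrt(9*u^2 + 9*v^2 + 1), N = 0, assemble
  H = (EN − 2FM + GL) / (2(EG − F²)) = -27*u*v/(9*u^2 + 9*v^2 + 1)^(3/2).
At (u, v) = (3/2, 3): H = -972*sqrt(409)/167281.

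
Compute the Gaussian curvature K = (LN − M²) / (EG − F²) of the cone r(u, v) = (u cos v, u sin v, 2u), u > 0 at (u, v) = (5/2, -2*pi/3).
K = 0

Coefficients of the first fundamental form: E = 5, F = 0, G = u^2.
Coefficients of the second fundamental form: L = 0, M = 0, N = 2*sqrt(5)*u^2/(5*Abs(u)).
Assemble K = (LN − M²)/(EG − F²) = 0. At (u, v) = (5/2, -2*pi/3): K = 0.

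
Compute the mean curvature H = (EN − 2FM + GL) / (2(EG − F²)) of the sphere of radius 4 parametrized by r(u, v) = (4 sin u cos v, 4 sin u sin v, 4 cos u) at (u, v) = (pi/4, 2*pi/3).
H = -1/4

With E = 16, F = 0, G = 16*sin(u)^2, L = -4*sin(u)/Abs(sin(u)), M = 0, N = -4*sin(u)^3/Abs(sin(u)), assemble
  H = (EN − 2FM + GL) / (2(EG − F²)) = -sin(u)/(4*Abs(sin(u))).
At (u, v) = (pi/4, 2*pi/3): H = -1/4.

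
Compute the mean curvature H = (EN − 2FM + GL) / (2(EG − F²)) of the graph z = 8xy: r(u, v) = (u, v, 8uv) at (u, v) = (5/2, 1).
H = -256*sqrt(465)/43245

With E = 64*v^2 + 1, F = 64*u*v, G = 64*u^2 + 1, L = 0, M = 8/sqrt(64*u^2 + 64*v^2 + 1), N = 0, assemble
  H = (EN − 2FM + GL) / (2(EG − F²)) = -512*u*v/(64*u^2 + 64*v^2 + 1)^(3/2).
At (u, v) = (5/2, 1): H = -256*sqrt(465)/43245.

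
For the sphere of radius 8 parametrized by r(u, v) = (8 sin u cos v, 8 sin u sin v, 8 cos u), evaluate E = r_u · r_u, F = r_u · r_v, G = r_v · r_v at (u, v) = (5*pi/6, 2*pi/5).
E = 64;  F = 0;  G = 16

Partials: r_u = (8*cos(u)*cos(v), 8*sin(v)*cos(u), -8*sin(u)), r_v = (-8*sin(u)*sin(v), 8*sin(u)*cos(v), 0). As functions of (u, v):
  E = r_u · r_u = 64,
  F = r_u · r_v = 0,
  G = r_v · r_v = 64*sin(u)^2.
Evaluating at (u, v) = (5*pi/6, 2*pi/5): E = 64, F = 0, G = 16.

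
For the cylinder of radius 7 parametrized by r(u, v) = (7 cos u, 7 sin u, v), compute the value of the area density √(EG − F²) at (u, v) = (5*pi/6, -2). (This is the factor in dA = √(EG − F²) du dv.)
√(EG − F²)|_{(5*pi/6, -2)} = 7

E = 49, F = 0, G = 1, so EG − F² = 49. Taking the positive square root: √(EG − F²) = 7. At (u, v) = (5*pi/6, -2): 7.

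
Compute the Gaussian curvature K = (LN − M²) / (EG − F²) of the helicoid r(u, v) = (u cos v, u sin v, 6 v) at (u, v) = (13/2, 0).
K = -576/97969

Coefficients of the first fundamental form: E = 1, F = 0, G = u^2 + 36.
Coefficients of the second fundamental form: L = 0, M = -6/sqrt(u^2 + 36), N = 0.
Assemble K = (LN − M²)/(EG − F²) = -36/(u^2 + 36)^2. At (u, v) = (13/2, 0): K = -576/97969.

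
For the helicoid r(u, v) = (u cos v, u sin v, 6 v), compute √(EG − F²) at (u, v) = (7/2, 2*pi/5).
√(EG − F²)|_{(7/2, 2*pi/5)} = sqrt(193)/2

E = 1, F = 0, G = u^2 + 36; EG − F² = u^2 + 36; √(EG − F²) = sqrt(u^2 + 36). At the given point: sqrt(193)/2.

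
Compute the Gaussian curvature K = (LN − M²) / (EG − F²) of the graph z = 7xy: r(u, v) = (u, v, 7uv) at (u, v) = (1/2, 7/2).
K = -196/1505529

Coefficients of the first fundamental form: E = 49*v^2 + 1, F = 49*u*v, G = 49*u^2 + 1.
Coefficients of the second fundamental form: L = 0, M = 7/sqrt(49*u^2 + 49*v^2 + 1), N = 0.
Assemble K = (LN − M²)/(EG − F²) = -49/(2401*u^4 + 4802*u^2*v^2 + 98*u^2 + 2401*v^4 + 98*v^2 + 1). At (u, v) = (1/2, 7/2): K = -196/1505529.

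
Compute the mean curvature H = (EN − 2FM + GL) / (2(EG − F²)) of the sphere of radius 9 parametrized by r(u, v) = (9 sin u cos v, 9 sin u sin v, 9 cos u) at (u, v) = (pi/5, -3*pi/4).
H = -1/9

With E = 81, F = 0, G = 81*sin(u)^2, L = -9*sin(u)/Abs(sin(u)), M = 0, N = -9*sin(u)^3/Abs(sin(u)), assemble
  H = (EN − 2FM + GL) / (2(EG − F²)) = -sin(u)/(9*Abs(sin(u))).
At (u, v) = (pi/5, -3*pi/4): H = -1/9.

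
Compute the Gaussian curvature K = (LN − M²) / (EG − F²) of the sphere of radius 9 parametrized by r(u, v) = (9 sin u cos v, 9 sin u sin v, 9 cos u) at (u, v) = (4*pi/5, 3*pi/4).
K = 1/81

Coefficients of the first fundamental form: E = 81, F = 0, G = 81*sin(u)^2.
Coefficients of the second fundamental form: L = -9*sin(u)/Abs(sin(u)), M = 0, N = -9*sin(u)^3/Abs(sin(u)).
Assemble K = (LN − M²)/(EG − F²) = 1/81. At (u, v) = (4*pi/5, 3*pi/4): K = 1/81.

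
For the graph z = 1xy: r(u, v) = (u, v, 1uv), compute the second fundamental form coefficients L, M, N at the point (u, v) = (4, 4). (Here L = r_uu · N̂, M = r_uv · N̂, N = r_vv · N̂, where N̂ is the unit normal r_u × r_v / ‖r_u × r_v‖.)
L = 0;  M = sqrt(33)/33;  N = 0

Compute the unit normal N̂(u, v) = (-v/sqrt(u^2 + v^2 + 1), -u/sqrt(u^2 + v^2 + 1), 1/sqrt(u^2 + v^2 + 1)), and the second partials r_uu, r_uv, r_vv. Take dot products:
  L(u, v) = r_uu · N̂ = 0,
  M(u, v) = r_uv · N̂ = 1/sqrt(u^2 + v^2 + 1),
  N(u, v) = r_vv · N̂ = 0.
Evaluating at (u, v) = (4, 4):
  L = 0, M = sqrt(33)/33, N = 0.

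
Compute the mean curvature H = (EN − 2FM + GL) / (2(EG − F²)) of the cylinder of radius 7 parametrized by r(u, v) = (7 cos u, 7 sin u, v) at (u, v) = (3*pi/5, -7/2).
H = -1/14

With E = 49, F = 0, G = 1, L = -7, M = 0, N = 0, assemble
  H = (EN − 2FM + GL) / (2(EG − F²)) = -1/14.
At (u, v) = (3*pi/5, -7/2): H = -1/14.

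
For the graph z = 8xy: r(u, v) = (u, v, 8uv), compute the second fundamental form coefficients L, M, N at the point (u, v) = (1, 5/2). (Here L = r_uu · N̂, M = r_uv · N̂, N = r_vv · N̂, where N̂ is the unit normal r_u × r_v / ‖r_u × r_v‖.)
L = 0;  M = 8*sqrt(465)/465;  N = 0

Compute the unit normal N̂(u, v) = (-8*v/sqrt(64*u^2 + 64*v^2 + 1), -8*u/sqrt(64*u^2 + 64*v^2 + 1), 1/sqrt(64*u^2 + 64*v^2 + 1)), and the second partials r_uu, r_uv, r_vv. Take dot products:
  L(u, v) = r_uu · N̂ = 0,
  M(u, v) = r_uv · N̂ = 8/sqrt(64*u^2 + 64*v^2 + 1),
  N(u, v) = r_vv · N̂ = 0.
Evaluating at (u, v) = (1, 5/2):
  L = 0, M = 8*sqrt(465)/465, N = 0.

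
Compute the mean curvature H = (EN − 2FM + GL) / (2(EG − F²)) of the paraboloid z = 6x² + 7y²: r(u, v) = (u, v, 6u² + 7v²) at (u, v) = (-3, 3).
H = 19669*sqrt(3061)/9369721

With E = 144*u^2 + 1, F = 168*u*v, G = 196*v^2 + 1, L = 12/sqrt(144*u^2 + 196*v^2 + 1), M = 0, N = 14/sqrt(144*u^2 + 196*v^2 + 1), assemble
  H = (EN − 2FM + GL) / (2(EG − F²)) = (1008*u^2 + 1176*v^2 + 13)/(144*u^2 + 196*v^2 + 1)^(3/2).
At (u, v) = (-3, 3): H = 19669*sqrt(3061)/9369721.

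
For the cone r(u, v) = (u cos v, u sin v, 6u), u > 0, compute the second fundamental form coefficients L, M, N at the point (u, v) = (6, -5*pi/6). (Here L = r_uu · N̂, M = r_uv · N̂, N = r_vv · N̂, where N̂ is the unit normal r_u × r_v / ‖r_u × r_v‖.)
L = 0;  M = 0;  N = 36*sqrt(37)/37

Compute the unit normal N̂(u, v) = (-6*sqrt(37)*u*cos(v)/(37*Abs(u)), -6*sqrt(37)*u*sin(v)/(37*Abs(u)), sqrt(37)*u/(37*Abs(u))), and the second partials r_uu, r_uv, r_vv. Take dot products:
  L(u, v) = r_uu · N̂ = 0,
  M(u, v) = r_uv · N̂ = 0,
  N(u, v) = r_vv · N̂ = 6*sqrt(37)*u^2/(37*Abs(u)).
Evaluating at (u, v) = (6, -5*pi/6):
  L = 0, M = 0, N = 36*sqrt(37)/37.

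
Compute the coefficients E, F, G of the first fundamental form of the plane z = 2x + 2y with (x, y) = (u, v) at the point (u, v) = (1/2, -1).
E = 5;  F = 4;  G = 5

Partials: r_u = (1, 0, 2), r_v = (0, 1, 2). As functions of (u, v):
  E = r_u · r_u = 5,
  F = r_u · r_v = 4,
  G = r_v · r_v = 5.
Evaluating at (u, v) = (1/2, -1): E = 5, F = 4, G = 5.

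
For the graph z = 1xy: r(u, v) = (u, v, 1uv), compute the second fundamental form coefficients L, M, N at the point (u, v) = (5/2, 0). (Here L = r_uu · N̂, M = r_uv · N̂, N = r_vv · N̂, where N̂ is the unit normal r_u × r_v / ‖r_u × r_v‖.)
L = 0;  M = 2*sqrt(29)/29;  N = 0

Compute the unit normal N̂(u, v) = (-v/sqrt(u^2 + v^2 + 1), -u/sqrt(u^2 + v^2 + 1), 1/sqrt(u^2 + v^2 + 1)), and the second partials r_uu, r_uv, r_vv. Take dot products:
  L(u, v) = r_uu · N̂ = 0,
  M(u, v) = r_uv · N̂ = 1/sqrt(u^2 + v^2 + 1),
  N(u, v) = r_vv · N̂ = 0.
Evaluating at (u, v) = (5/2, 0):
  L = 0, M = 2*sqrt(29)/29, N = 0.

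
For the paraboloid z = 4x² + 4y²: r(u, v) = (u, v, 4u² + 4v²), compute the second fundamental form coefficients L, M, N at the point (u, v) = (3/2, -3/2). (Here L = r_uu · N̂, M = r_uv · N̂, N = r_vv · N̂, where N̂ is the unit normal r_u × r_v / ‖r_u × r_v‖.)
L = 8/17;  M = 0;  N = 8/17

Compute the unit normal N̂(u, v) = (-8*u/sqrt(64*u^2 + 64*v^2 + 1), -8*v/sqrt(64*u^2 + 64*v^2 + 1), 1/sqrt(64*u^2 + 64*v^2 + 1)), and the second partials r_uu, r_uv, r_vv. Take dot products:
  L(u, v) = r_uu · N̂ = 8/sqrt(64*u^2 + 64*v^2 + 1),
  M(u, v) = r_uv · N̂ = 0,
  N(u, v) = r_vv · N̂ = 8/sqrt(64*u^2 + 64*v^2 + 1).
Evaluating at (u, v) = (3/2, -3/2):
  L = 8/17, M = 0, N = 8/17.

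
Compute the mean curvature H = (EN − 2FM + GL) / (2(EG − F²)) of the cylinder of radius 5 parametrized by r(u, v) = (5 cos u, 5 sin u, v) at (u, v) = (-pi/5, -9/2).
H = -1/10

With E = 25, F = 0, G = 1, L = -5, M = 0, N = 0, assemble
  H = (EN − 2FM + GL) / (2(EG − F²)) = -1/10.
At (u, v) = (-pi/5, -9/2): H = -1/10.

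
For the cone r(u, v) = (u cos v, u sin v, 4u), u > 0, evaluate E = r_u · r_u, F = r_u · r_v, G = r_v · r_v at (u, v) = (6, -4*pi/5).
E = 17;  F = 0;  G = 36

Partials: r_u = (cos(v), sin(v), 4), r_v = (-u*sin(v), u*cos(v), 0). As functions of (u, v):
  E = r_u · r_u = 17,
  F = r_u · r_v = 0,
  G = r_v · r_v = u^2.
Evaluating at (u, v) = (6, -4*pi/5): E = 17, F = 0, G = 36.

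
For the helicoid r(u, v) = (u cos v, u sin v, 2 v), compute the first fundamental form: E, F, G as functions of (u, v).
E = 1;  F = 0;  G = u^2 + 4

Compute partials: r_u = (cos(v), sin(v), 0), r_v = (-u*sin(v), u*cos(v), 2). Then
  E = r_u · r_u = 1,
  F = r_u · r_v = 0,
  G = r_v · r_v = u^2 + 4.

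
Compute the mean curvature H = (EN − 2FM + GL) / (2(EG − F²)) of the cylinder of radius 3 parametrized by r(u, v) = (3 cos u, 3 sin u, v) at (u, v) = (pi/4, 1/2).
H = -1/6

With E = 9, F = 0, G = 1, L = -3, M = 0, N = 0, assemble
  H = (EN − 2FM + GL) / (2(EG − F²)) = -1/6.
At (u, v) = (pi/4, 1/2): H = -1/6.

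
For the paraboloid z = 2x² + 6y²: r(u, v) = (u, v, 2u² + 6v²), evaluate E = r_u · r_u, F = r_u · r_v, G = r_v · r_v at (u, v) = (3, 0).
E = 145;  F = 0;  G = 1

Partials: r_u = (1, 0, 4*u), r_v = (0, 1, 12*v). As functions of (u, v):
  E = r_u · r_u = 16*u^2 + 1,
  F = r_u · r_v = 48*u*v,
  G = r_v · r_v = 144*v^2 + 1.
Evaluating at (u, v) = (3, 0): E = 145, F = 0, G = 1.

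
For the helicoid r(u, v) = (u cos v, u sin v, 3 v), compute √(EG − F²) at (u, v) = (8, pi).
√(EG − F²)|_{(8, pi)} = sqrt(73)

E = 1, F = 0, G = u^2 + 9; EG − F² = u^2 + 9; √(EG − F²) = sqrt(u^2 + 9). At the given point: sqrt(73).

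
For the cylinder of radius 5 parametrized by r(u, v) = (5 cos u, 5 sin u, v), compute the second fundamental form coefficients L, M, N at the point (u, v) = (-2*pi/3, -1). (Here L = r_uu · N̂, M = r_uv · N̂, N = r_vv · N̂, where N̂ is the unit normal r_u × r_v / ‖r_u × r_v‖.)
L = -5;  M = 0;  N = 0

Compute the unit normal N̂(u, v) = (cos(u), sin(u), 0), and the second partials r_uu, r_uv, r_vv. Take dot products:
  L(u, v) = r_uu · N̂ = -5,
  M(u, v) = r_uv · N̂ = 0,
  N(u, v) = r_vv · N̂ = 0.
Evaluating at (u, v) = (-2*pi/3, -1):
  L = -5, M = 0, N = 0.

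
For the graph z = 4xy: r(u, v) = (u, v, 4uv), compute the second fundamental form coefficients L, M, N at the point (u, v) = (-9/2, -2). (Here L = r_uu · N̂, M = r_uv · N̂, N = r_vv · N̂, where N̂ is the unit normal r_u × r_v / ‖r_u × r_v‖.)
L = 0;  M = 4*sqrt(389)/389;  N = 0

Compute the unit normal N̂(u, v) = (-4*v/sqrt(16*u^2 + 16*v^2 + 1), -4*u/sqrt(16*u^2 + 16*v^2 + 1), 1/sqrt(16*u^2 + 16*v^2 + 1)), and the second partials r_uu, r_uv, r_vv. Take dot products:
  L(u, v) = r_uu · N̂ = 0,
  M(u, v) = r_uv · N̂ = 4/sqrt(16*u^2 + 16*v^2 + 1),
  N(u, v) = r_vv · N̂ = 0.
Evaluating at (u, v) = (-9/2, -2):
  L = 0, M = 4*sqrt(389)/389, N = 0.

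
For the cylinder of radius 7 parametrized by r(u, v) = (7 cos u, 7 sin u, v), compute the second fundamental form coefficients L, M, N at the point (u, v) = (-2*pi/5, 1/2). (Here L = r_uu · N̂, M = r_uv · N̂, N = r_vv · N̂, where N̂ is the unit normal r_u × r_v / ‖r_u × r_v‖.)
L = -7;  M = 0;  N = 0

Compute the unit normal N̂(u, v) = (cos(u), sin(u), 0), and the second partials r_uu, r_uv, r_vv. Take dot products:
  L(u, v) = r_uu · N̂ = -7,
  M(u, v) = r_uv · N̂ = 0,
  N(u, v) = r_vv · N̂ = 0.
Evaluating at (u, v) = (-2*pi/5, 1/2):
  L = -7, M = 0, N = 0.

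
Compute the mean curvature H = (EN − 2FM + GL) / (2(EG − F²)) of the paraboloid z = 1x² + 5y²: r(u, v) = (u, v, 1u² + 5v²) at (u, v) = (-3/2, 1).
H = 151*sqrt(110)/12100

With E = 4*u^2 + 1, F = 20*u*v, G = 100*v^2 + 1, L = 2/sqrt(4*u^2 + 100*v^2 + 1), M = 0, N = 10/sqrt(4*u^2 + 100*v^2 + 1), assemble
  H = (EN − 2FM + GL) / (2(EG − F²)) = 2*(10*u^2 + 50*v^2 + 3)/(4*u^2 + 100*v^2 + 1)^(3/2).
At (u, v) = (-3/2, 1): H = 151*sqrt(110)/12100.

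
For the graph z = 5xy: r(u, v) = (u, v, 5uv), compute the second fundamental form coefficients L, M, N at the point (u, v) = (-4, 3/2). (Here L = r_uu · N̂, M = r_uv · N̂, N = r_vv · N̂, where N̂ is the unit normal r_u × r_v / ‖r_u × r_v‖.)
L = 0;  M = 10*sqrt(1829)/1829;  N = 0

Compute the unit normal N̂(u, v) = (-5*v/sqrt(25*u^2 + 25*v^2 + 1), -5*u/sqrt(25*u^2 + 25*v^2 + 1), 1/sqrt(25*u^2 + 25*v^2 + 1)), and the second partials r_uu, r_uv, r_vv. Take dot products:
  L(u, v) = r_uu · N̂ = 0,
  M(u, v) = r_uv · N̂ = 5/sqrt(25*u^2 + 25*v^2 + 1),
  N(u, v) = r_vv · N̂ = 0.
Evaluating at (u, v) = (-4, 3/2):
  L = 0, M = 10*sqrt(1829)/1829, N = 0.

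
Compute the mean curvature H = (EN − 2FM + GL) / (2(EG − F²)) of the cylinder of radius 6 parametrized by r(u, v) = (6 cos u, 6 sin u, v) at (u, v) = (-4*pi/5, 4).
H = -1/12

With E = 36, F = 0, G = 1, L = -6, M = 0, N = 0, assemble
  H = (EN − 2FM + GL) / (2(EG − F²)) = -1/12.
At (u, v) = (-4*pi/5, 4): H = -1/12.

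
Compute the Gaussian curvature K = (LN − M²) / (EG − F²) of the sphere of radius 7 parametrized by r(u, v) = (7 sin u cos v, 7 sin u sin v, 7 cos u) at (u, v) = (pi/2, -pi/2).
K = 1/49

Coefficients of the first fundamental form: E = 49, F = 0, G = 49*sin(u)^2.
Coefficients of the second fundamental form: L = -7*sin(u)/Abs(sin(u)), M = 0, N = -7*sin(u)^3/Abs(sin(u)).
Assemble K = (LN − M²)/(EG − F²) = 1/49. At (u, v) = (pi/2, -pi/2): K = 1/49.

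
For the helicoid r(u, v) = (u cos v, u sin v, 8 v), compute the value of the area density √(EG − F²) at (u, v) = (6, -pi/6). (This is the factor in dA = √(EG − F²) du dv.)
√(EG − F²)|_{(6, -pi/6)} = 10

E = 1, F = 0, G = u^2 + 64, so EG − F² = u^2 + 64. Taking the positive square root: √(EG − F²) = sqrt(u^2 + 64). At (u, v) = (6, -pi/6): 10.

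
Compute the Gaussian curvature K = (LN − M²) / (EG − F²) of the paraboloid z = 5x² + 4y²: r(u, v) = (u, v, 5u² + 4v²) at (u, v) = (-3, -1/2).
K = 80/840889

Coefficients of the first fundamental form: E = 100*u^2 + 1, F = 80*u*v, G = 64*v^2 + 1.
Coefficients of the second fundamental form: L = 10/sqrt(100*u^2 + 64*v^2 + 1), M = 0, N = 8/sqrt(100*u^2 + 64*v^2 + 1).
Assemble K = (LN − M²)/(EG − F²) = 80/(10000*u^4 + 12800*u^2*v^2 + 200*u^2 + 4096*v^4 + 128*v^2 + 1). At (u, v) = (-3, -1/2): K = 80/840889.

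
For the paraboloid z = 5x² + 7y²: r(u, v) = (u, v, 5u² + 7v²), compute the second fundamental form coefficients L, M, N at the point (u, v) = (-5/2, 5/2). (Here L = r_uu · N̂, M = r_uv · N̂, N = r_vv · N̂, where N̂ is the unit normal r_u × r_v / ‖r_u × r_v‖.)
L = 10*sqrt(1851)/1851;  M = 0;  N = 14*sqrt(1851)/1851

Compute the unit normal N̂(u, v) = (-10*u/sqrt(100*u^2 + 196*v^2 + 1), -14*v/sqrt(100*u^2 + 196*v^2 + 1), 1/sqrt(100*u^2 + 196*v^2 + 1)), and the second partials r_uu, r_uv, r_vv. Take dot products:
  L(u, v) = r_uu · N̂ = 10/sqrt(100*u^2 + 196*v^2 + 1),
  M(u, v) = r_uv · N̂ = 0,
  N(u, v) = r_vv · N̂ = 14/sqrt(100*u^2 + 196*v^2 + 1).
Evaluating at (u, v) = (-5/2, 5/2):
  L = 10*sqrt(1851)/1851, M = 0, N = 14*sqrt(1851)/1851.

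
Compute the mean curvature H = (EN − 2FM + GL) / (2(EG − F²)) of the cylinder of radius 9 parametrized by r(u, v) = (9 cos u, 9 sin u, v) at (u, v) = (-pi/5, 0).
H = -1/18

With E = 81, F = 0, G = 1, L = -9, M = 0, N = 0, assemble
  H = (EN − 2FM + GL) / (2(EG − F²)) = -1/18.
At (u, v) = (-pi/5, 0): H = -1/18.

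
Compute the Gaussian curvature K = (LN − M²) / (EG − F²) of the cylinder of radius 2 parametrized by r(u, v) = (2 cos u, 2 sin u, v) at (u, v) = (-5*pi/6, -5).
K = 0

Coefficients of the first fundamental form: E = 4, F = 0, G = 1.
Coefficients of the second fundamental form: L = -2, M = 0, N = 0.
Assemble K = (LN − M²)/(EG − F²) = 0. At (u, v) = (-5*pi/6, -5): K = 0.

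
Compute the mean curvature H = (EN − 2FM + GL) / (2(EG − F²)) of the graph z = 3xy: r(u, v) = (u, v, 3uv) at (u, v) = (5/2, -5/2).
H = 675*sqrt(454)/103058

With E = 9*v^2 + 1, F = 9*u*v, G = 9*u^2 + 1, L = 0, M = 3/sqrt(9*u^2 + 9*v^2 + 1), N = 0, assemble
  H = (EN − 2FM + GL) / (2(EG − F²)) = -27*u*v/(9*u^2 + 9*v^2 + 1)^(3/2).
At (u, v) = (5/2, -5/2): H = 675*sqrt(454)/103058.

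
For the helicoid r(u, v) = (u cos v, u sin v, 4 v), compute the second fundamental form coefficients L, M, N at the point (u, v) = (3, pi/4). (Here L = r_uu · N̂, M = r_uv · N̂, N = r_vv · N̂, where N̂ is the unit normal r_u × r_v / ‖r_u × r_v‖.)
L = 0;  M = -4/5;  N = 0

Compute the unit normal N̂(u, v) = (4*sin(v)/sqrt(u^2 + 16), -4*cos(v)/sqrt(u^2 + 16), u/sqrt(u^2 + 16)), and the second partials r_uu, r_uv, r_vv. Take dot products:
  L(u, v) = r_uu · N̂ = 0,
  M(u, v) = r_uv · N̂ = -4/sqrt(u^2 + 16),
  N(u, v) = r_vv · N̂ = 0.
Evaluating at (u, v) = (3, pi/4):
  L = 0, M = -4/5, N = 0.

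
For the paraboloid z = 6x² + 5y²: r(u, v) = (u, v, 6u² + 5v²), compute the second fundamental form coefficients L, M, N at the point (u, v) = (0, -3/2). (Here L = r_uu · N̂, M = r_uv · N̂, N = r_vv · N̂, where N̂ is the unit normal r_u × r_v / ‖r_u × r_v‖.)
L = 6*sqrt(226)/113;  M = 0;  N = 5*sqrt(226)/113

Compute the unit normal N̂(u, v) = (-12*u/sqrt(144*u^2 + 100*v^2 + 1), -10*v/sqrt(144*u^2 + 100*v^2 + 1), 1/sqrt(144*u^2 + 100*v^2 + 1)), and the second partials r_uu, r_uv, r_vv. Take dot products:
  L(u, v) = r_uu · N̂ = 12/sqrt(144*u^2 + 100*v^2 + 1),
  M(u, v) = r_uv · N̂ = 0,
  N(u, v) = r_vv · N̂ = 10/sqrt(144*u^2 + 100*v^2 + 1).
Evaluating at (u, v) = (0, -3/2):
  L = 6*sqrt(226)/113, M = 0, N = 5*sqrt(226)/113.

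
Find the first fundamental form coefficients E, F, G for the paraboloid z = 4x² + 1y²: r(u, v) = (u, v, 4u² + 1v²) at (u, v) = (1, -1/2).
E = 65;  F = -8;  G = 2

Partials: r_u = (1, 0, 8*u), r_v = (0, 1, 2*v). As functions of (u, v):
  E = r_u · r_u = 64*u^2 + 1,
  F = r_u · r_v = 16*u*v,
  G = r_v · r_v = 4*v^2 + 1.
Evaluating at (u, v) = (1, -1/2): E = 65, F = -8, G = 2.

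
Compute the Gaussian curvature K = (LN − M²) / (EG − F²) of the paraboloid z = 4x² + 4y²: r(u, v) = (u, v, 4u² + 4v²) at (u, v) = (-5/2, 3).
K = 64/954529

Coefficients of the first fundamental form: E = 64*u^2 + 1, F = 64*u*v, G = 64*v^2 + 1.
Coefficients of the second fundamental form: L = 8/sqrt(64*u^2 + 64*v^2 + 1), M = 0, N = 8/sqrt(64*u^2 + 64*v^2 + 1).
Assemble K = (LN − M²)/(EG − F²) = 64/(4096*u^4 + 8192*u^2*v^2 + 128*u^2 + 4096*v^4 + 128*v^2 + 1). At (u, v) = (-5/2, 3): K = 64/954529.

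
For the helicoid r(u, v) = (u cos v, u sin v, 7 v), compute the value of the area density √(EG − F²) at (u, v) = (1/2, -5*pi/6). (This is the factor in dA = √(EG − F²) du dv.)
√(EG − F²)|_{(1/2, -5*pi/6)} = sqrt(197)/2

E = 1, F = 0, G = u^2 + 49, so EG − F² = u^2 + 49. Taking the positive square root: √(EG − F²) = sqrt(u^2 + 49). At (u, v) = (1/2, -5*pi/6): sqrt(197)/2.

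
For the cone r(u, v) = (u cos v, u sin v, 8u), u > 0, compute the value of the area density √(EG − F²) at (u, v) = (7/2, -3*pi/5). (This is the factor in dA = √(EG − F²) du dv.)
√(EG − F²)|_{(7/2, -3*pi/5)} = 7*sqrt(65)/2

E = 65, F = 0, G = u^2, so EG − F² = 65*u^2. Taking the positive square root: √(EG − F²) = sqrt(65)*Abs(u). At (u, v) = (7/2, -3*pi/5): 7*sqrt(65)/2.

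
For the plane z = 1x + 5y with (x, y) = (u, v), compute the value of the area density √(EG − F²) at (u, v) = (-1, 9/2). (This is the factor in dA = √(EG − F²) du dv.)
√(EG − F²)|_{(-1, 9/2)} = 3*sqrt(3)

E = 2, F = 5, G = 26, so EG − F² = 27. Taking the positive square root: √(EG − F²) = 3*sqrt(3). At (u, v) = (-1, 9/2): 3*sqrt(3).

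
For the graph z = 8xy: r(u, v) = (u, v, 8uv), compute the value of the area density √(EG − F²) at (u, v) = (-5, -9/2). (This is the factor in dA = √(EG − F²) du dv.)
√(EG − F²)|_{(-5, -9/2)} = sqrt(2897)

E = 64*v^2 + 1, F = 64*u*v, G = 64*u^2 + 1, so EG − F² = 64*u^2 + 64*v^2 + 1. Taking the positive square root: √(EG − F²) = sqrt(64*u^2 + 64*v^2 + 1). At (u, v) = (-5, -9/2): sqrt(2897).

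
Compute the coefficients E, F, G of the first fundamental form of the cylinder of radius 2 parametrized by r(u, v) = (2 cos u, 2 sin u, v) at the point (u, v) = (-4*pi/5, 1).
E = 4;  F = 0;  G = 1

Partials: r_u = (-2*sin(u), 2*cos(u), 0), r_v = (0, 0, 1). As functions of (u, v):
  E = r_u · r_u = 4,
  F = r_u · r_v = 0,
  G = r_v · r_v = 1.
Evaluating at (u, v) = (-4*pi/5, 1): E = 4, F = 0, G = 1.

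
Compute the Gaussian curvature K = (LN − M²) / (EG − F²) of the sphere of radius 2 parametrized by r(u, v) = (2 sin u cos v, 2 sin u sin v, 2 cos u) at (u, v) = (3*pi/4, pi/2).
K = 1/4

Coefficients of the first fundamental form: E = 4, F = 0, G = 4*sin(u)^2.
Coefficients of the second fundamental form: L = -2*sin(u)/Abs(sin(u)), M = 0, N = -2*sin(u)^3/Abs(sin(u)).
Assemble K = (LN − M²)/(EG − F²) = 1/4. At (u, v) = (3*pi/4, pi/2): K = 1/4.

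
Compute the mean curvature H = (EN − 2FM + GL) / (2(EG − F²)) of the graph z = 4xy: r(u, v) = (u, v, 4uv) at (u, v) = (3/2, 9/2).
H = -432/6859

With E = 16*v^2 + 1, F = 16*u*v, G = 16*u^2 + 1, L = 0, M = 4/sqrt(16*u^2 + 16*v^2 + 1), N = 0, assemble
  H = (EN − 2FM + GL) / (2(EG − F²)) = -64*u*v/(16*u^2 + 16*v^2 + 1)^(3/2).
At (u, v) = (3/2, 9/2): H = -432/6859.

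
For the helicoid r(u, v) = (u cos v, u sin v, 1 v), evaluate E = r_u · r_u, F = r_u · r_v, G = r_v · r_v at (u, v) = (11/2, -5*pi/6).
E = 1;  F = 0;  G = 125/4

Partials: r_u = (cos(v), sin(v), 0), r_v = (-u*sin(v), u*cos(v), 1). As functions of (u, v):
  E = r_u · r_u = 1,
  F = r_u · r_v = 0,
  G = r_v · r_v = u^2 + 1.
Evaluating at (u, v) = (11/2, -5*pi/6): E = 1, F = 0, G = 125/4.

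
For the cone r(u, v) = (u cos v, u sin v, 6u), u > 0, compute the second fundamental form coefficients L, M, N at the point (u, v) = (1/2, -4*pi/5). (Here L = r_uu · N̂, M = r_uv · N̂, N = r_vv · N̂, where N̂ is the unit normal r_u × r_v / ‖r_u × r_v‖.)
L = 0;  M = 0;  N = 3*sqrt(37)/37

Compute the unit normal N̂(u, v) = (-6*sqrt(37)*u*cos(v)/(37*Abs(u)), -6*sqrt(37)*u*sin(v)/(37*Abs(u)), sqrt(37)*u/(37*Abs(u))), and the second partials r_uu, r_uv, r_vv. Take dot products:
  L(u, v) = r_uu · N̂ = 0,
  M(u, v) = r_uv · N̂ = 0,
  N(u, v) = r_vv · N̂ = 6*sqrt(37)*u^2/(37*Abs(u)).
Evaluating at (u, v) = (1/2, -4*pi/5):
  L = 0, M = 0, N = 3*sqrt(37)/37.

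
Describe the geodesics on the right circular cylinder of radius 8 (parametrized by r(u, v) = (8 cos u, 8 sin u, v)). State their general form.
The cylinder is flat (K = 0) and locally isometric to the plane via the development (u, v) ↦ (8 u, v). Geodesics are the pre-images of straight lines: circles (v constant), vertical lines (u constant), and helices (v = c · u + d) for constants c, d.

A right cylinder has E = 8², F = 0, G = 1, so EG − F² = 8², and L = −8, M = N = 0, giving K = (LN − M²)/(EG − F²) = 0 everywhere. A flat surface is locally isometric to the Euclidean plane via the map (u, v) ↦ (8 u, v). Straight lines in the (x̃, ỹ) plane pull back to: (a) horizontal circles (v = const), (b) vertical generators (u = const), and (c) helices (8 u tan θ = v, i.e. v = c · u + d).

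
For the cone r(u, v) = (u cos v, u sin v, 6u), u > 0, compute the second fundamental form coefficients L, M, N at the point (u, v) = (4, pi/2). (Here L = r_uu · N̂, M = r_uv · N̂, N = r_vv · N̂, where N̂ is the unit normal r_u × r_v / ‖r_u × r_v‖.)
L = 0;  M = 0;  N = 24*sqrt(37)/37

Compute the unit normal N̂(u, v) = (-6*sqrt(37)*u*cos(v)/(37*Abs(u)), -6*sqrt(37)*u*sin(v)/(37*Abs(u)), sqrt(37)*u/(37*Abs(u))), and the second partials r_uu, r_uv, r_vv. Take dot products:
  L(u, v) = r_uu · N̂ = 0,
  M(u, v) = r_uv · N̂ = 0,
  N(u, v) = r_vv · N̂ = 6*sqrt(37)*u^2/(37*Abs(u)).
Evaluating at (u, v) = (4, pi/2):
  L = 0, M = 0, N = 24*sqrt(37)/37.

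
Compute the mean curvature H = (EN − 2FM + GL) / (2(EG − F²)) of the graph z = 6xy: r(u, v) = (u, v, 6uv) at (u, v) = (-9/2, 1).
H = 243*sqrt(766)/146689

With E = 36*v^2 + 1, F = 36*u*v, G = 36*u^2 + 1, L = 0, M = 6/sqrt(36*u^2 + 36*v^2 + 1), N = 0, assemble
  H = (EN − 2FM + GL) / (2(EG − F²)) = -216*u*v/(36*u^2 + 36*v^2 + 1)^(3/2).
At (u, v) = (-9/2, 1): H = 243*sqrt(766)/146689.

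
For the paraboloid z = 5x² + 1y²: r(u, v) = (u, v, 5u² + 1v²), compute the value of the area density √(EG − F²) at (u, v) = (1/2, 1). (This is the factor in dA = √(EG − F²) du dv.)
√(EG − F²)|_{(1/2, 1)} = sqrt(30)

E = 100*u^2 + 1, F = 20*u*v, G = 4*v^2 + 1, so EG − F² = 100*u^2 + 4*v^2 + 1. Taking the positive square root: √(EG − F²) = sqrt(100*u^2 + 4*v^2 + 1). At (u, v) = (1/2, 1): sqrt(30).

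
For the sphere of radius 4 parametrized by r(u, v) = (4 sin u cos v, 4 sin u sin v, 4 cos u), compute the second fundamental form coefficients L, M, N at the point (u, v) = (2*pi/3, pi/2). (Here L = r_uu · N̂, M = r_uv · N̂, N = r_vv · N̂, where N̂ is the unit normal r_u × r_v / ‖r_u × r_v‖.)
L = -4;  M = 0;  N = -3

Compute the unit normal N̂(u, v) = (sin(u)^2*cos(v)/Abs(sin(u)), sin(u)^2*sin(v)/Abs(sin(u)), sin(2*u)/(2*Abs(sin(u)))), and the second partials r_uu, r_uv, r_vv. Take dot products:
  L(u, v) = r_uu · N̂ = -4*sin(u)/Abs(sin(u)),
  M(u, v) = r_uv · N̂ = 0,
  N(u, v) = r_vv · N̂ = -4*sin(u)^3/Abs(sin(u)).
Evaluating at (u, v) = (2*pi/3, pi/2):
  L = -4, M = 0, N = -3.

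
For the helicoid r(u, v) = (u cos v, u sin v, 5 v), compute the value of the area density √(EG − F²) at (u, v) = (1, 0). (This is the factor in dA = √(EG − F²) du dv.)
√(EG − F²)|_{(1, 0)} = sqrt(26)

E = 1, F = 0, G = u^2 + 25, so EG − F² = u^2 + 25. Taking the positive square root: √(EG − F²) = sqrt(u^2 + 25). At (u, v) = (1, 0): sqrt(26).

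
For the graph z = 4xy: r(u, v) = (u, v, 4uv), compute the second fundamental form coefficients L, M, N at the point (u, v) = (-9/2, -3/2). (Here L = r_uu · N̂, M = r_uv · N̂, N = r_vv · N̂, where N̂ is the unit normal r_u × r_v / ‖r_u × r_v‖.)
L = 0;  M = 4/19;  N = 0

Compute the unit normal N̂(u, v) = (-4*v/sqrt(16*u^2 + 16*v^2 + 1), -4*u/sqrt(16*u^2 + 16*v^2 + 1), 1/sqrt(16*u^2 + 16*v^2 + 1)), and the second partials r_uu, r_uv, r_vv. Take dot products:
  L(u, v) = r_uu · N̂ = 0,
  M(u, v) = r_uv · N̂ = 4/sqrt(16*u^2 + 16*v^2 + 1),
  N(u, v) = r_vv · N̂ = 0.
Evaluating at (u, v) = (-9/2, -3/2):
  L = 0, M = 4/19, N = 0.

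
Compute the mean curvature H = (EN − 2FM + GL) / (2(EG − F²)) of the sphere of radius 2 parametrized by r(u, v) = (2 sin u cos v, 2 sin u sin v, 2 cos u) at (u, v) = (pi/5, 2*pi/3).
H = -1/2

With E = 4, F = 0, G = 4*sin(u)^2, L = -2*sin(u)/Abs(sin(u)), M = 0, N = -2*sin(u)^3/Abs(sin(u)), assemble
  H = (EN − 2FM + GL) / (2(EG − F²)) = -sin(u)/(2*Abs(sin(u))).
At (u, v) = (pi/5, 2*pi/3): H = -1/2.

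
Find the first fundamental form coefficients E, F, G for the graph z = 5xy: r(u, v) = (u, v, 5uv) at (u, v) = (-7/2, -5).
E = 626;  F = 875/2;  G = 1229/4

Partials: r_u = (1, 0, 5*v), r_v = (0, 1, 5*u). As functions of (u, v):
  E = r_u · r_u = 25*v^2 + 1,
  F = r_u · r_v = 25*u*v,
  G = r_v · r_v = 25*u^2 + 1.
Evaluating at (u, v) = (-7/2, -5): E = 626, F = 875/2, G = 1229/4.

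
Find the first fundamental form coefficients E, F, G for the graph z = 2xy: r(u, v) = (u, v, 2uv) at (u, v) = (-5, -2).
E = 17;  F = 40;  G = 101

Partials: r_u = (1, 0, 2*v), r_v = (0, 1, 2*u). As functions of (u, v):
  E = r_u · r_u = 4*v^2 + 1,
  F = r_u · r_v = 4*u*v,
  G = r_v · r_v = 4*u^2 + 1.
Evaluating at (u, v) = (-5, -2): E = 17, F = 40, G = 101.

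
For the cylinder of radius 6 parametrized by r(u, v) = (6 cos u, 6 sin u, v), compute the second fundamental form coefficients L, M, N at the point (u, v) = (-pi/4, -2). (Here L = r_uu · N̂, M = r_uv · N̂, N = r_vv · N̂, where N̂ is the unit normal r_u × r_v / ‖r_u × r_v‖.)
L = -6;  M = 0;  N = 0

Compute the unit normal N̂(u, v) = (cos(u), sin(u), 0), and the second partials r_uu, r_uv, r_vv. Take dot products:
  L(u, v) = r_uu · N̂ = -6,
  M(u, v) = r_uv · N̂ = 0,
  N(u, v) = r_vv · N̂ = 0.
Evaluating at (u, v) = (-pi/4, -2):
  L = -6, M = 0, N = 0.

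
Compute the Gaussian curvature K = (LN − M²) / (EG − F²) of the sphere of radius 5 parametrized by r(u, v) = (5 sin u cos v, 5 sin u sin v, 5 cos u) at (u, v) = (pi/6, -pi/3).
K = 1/25

Coefficients of the first fundamental form: E = 25, F = 0, G = 25*sin(u)^2.
Coefficients of the second fundamental form: L = -5*sin(u)/Abs(sin(u)), M = 0, N = -5*sin(u)^3/Abs(sin(u)).
Assemble K = (LN − M²)/(EG − F²) = 1/25. At (u, v) = (pi/6, -pi/3): K = 1/25.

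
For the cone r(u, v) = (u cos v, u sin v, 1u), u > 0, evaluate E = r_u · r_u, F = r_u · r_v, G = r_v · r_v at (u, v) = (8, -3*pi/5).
E = 2;  F = 0;  G = 64

Partials: r_u = (cos(v), sin(v), 1), r_v = (-u*sin(v), u*cos(v), 0). As functions of (u, v):
  E = r_u · r_u = 2,
  F = r_u · r_v = 0,
  G = r_v · r_v = u^2.
Evaluating at (u, v) = (8, -3*pi/5): E = 2, F = 0, G = 64.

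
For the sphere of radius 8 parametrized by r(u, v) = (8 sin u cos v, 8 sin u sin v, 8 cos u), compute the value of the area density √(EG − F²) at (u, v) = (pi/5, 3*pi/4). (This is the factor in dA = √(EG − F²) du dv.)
√(EG − F²)|_{(pi/5, 3*pi/4)} = 16*sqrt(10 - 2*sqrt(5))

E = 64, F = 0, G = 64*sin(u)^2, so EG − F² = 4096*sin(u)^2. Taking the positive square root: √(EG − F²) = 64*Abs(sin(u)). At (u, v) = (pi/5, 3*pi/4): 16*sqrt(10 - 2*sqrt(5)).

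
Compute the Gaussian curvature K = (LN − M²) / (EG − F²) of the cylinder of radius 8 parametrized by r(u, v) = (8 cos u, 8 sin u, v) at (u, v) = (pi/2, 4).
K = 0

Coefficients of the first fundamental form: E = 64, F = 0, G = 1.
Coefficients of the second fundamental form: L = -8, M = 0, N = 0.
Assemble K = (LN − M²)/(EG − F²) = 0. At (u, v) = (pi/2, 4): K = 0.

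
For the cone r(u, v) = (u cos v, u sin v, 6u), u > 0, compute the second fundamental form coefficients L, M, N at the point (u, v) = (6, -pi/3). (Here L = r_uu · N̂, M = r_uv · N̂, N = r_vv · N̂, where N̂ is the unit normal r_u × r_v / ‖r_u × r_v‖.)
L = 0;  M = 0;  N = 36*sqrt(37)/37

Compute the unit normal N̂(u, v) = (-6*sqrt(37)*u*cos(v)/(37*Abs(u)), -6*sqrt(37)*u*sin(v)/(37*Abs(u)), sqrt(37)*u/(37*Abs(u))), and the second partials r_uu, r_uv, r_vv. Take dot products:
  L(u, v) = r_uu · N̂ = 0,
  M(u, v) = r_uv · N̂ = 0,
  N(u, v) = r_vv · N̂ = 6*sqrt(37)*u^2/(37*Abs(u)).
Evaluating at (u, v) = (6, -pi/3):
  L = 0, M = 0, N = 36*sqrt(37)/37.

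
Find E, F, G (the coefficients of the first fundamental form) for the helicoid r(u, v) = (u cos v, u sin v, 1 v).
E = 1;  F = 0;  G = u^2 + 1

Compute partials: r_u = (cos(v), sin(v), 0), r_v = (-u*sin(v), u*cos(v), 1). Then
  E = r_u · r_u = 1,
  F = r_u · r_v = 0,
  G = r_v · r_v = u^2 + 1.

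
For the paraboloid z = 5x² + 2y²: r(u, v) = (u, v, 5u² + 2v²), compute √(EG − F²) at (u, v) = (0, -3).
√(EG − F²)|_{(0, -3)} = sqrt(145)

E = 100*u^2 + 1, F = 40*u*v, G = 16*v^2 + 1; EG − F² = 100*u^2 + 16*v^2 + 1; √(EG − F²) = sqrt(100*u^2 + 16*v^2 + 1). At the given point: sqrt(145).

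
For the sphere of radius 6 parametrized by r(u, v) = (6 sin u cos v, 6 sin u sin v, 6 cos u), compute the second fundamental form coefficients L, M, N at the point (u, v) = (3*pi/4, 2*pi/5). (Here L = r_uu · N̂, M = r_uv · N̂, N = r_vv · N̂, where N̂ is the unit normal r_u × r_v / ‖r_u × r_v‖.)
L = -6;  M = 0;  N = -3

Compute the unit normal N̂(u, v) = (sin(u)^2*cos(v)/Abs(sin(u)), sin(u)^2*sin(v)/Abs(sin(u)), sin(2*u)/(2*Abs(sin(u)))), and the second partials r_uu, r_uv, r_vv. Take dot products:
  L(u, v) = r_uu · N̂ = -6*sin(u)/Abs(sin(u)),
  M(u, v) = r_uv · N̂ = 0,
  N(u, v) = r_vv · N̂ = -6*sin(u)^3/Abs(sin(u)).
Evaluating at (u, v) = (3*pi/4, 2*pi/5):
  L = -6, M = 0, N = -3.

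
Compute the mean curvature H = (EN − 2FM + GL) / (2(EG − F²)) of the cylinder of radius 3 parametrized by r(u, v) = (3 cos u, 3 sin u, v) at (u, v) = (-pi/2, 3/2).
H = -1/6

With E = 9, F = 0, G = 1, L = -3, M = 0, N = 0, assemble
  H = (EN − 2FM + GL) / (2(EG − F²)) = -1/6.
At (u, v) = (-pi/2, 3/2): H = -1/6.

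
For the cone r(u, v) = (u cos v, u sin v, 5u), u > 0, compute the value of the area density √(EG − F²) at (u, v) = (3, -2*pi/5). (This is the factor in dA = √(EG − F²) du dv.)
√(EG − F²)|_{(3, -2*pi/5)} = 3*sqrt(26)

E = 26, F = 0, G = u^2, so EG − F² = 26*u^2. Taking the positive square root: √(EG − F²) = sqrt(26)*Abs(u). At (u, v) = (3, -2*pi/5): 3*sqrt(26).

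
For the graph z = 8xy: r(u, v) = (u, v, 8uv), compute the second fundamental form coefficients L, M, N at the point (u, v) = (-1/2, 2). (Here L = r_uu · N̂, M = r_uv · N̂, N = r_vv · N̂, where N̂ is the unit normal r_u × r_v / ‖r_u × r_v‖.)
L = 0;  M = 8*sqrt(273)/273;  N = 0

Compute the unit normal N̂(u, v) = (-8*v/sqrt(64*u^2 + 64*v^2 + 1), -8*u/sqrt(64*u^2 + 64*v^2 + 1), 1/sqrt(64*u^2 + 64*v^2 + 1)), and the second partials r_uu, r_uv, r_vv. Take dot products:
  L(u, v) = r_uu · N̂ = 0,
  M(u, v) = r_uv · N̂ = 8/sqrt(64*u^2 + 64*v^2 + 1),
  N(u, v) = r_vv · N̂ = 0.
Evaluating at (u, v) = (-1/2, 2):
  L = 0, M = 8*sqrt(273)/273, N = 0.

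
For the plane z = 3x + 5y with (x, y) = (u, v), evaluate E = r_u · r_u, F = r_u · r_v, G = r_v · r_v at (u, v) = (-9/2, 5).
E = 10;  F = 15;  G = 26

Partials: r_u = (1, 0, 3), r_v = (0, 1, 5). As functions of (u, v):
  E = r_u · r_u = 10,
  F = r_u · r_v = 15,
  G = r_v · r_v = 26.
Evaluating at (u, v) = (-9/2, 5): E = 10, F = 15, G = 26.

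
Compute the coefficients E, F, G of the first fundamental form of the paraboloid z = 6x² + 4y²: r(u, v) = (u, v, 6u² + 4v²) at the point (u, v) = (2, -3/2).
E = 577;  F = -288;  G = 145

Partials: r_u = (1, 0, 12*u), r_v = (0, 1, 8*v). As functions of (u, v):
  E = r_u · r_u = 144*u^2 + 1,
  F = r_u · r_v = 96*u*v,
  G = r_v · r_v = 64*v^2 + 1.
Evaluating at (u, v) = (2, -3/2): E = 577, F = -288, G = 145.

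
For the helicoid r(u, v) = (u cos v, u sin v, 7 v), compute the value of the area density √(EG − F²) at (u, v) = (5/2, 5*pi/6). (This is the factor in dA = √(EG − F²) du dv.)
√(EG − F²)|_{(5/2, 5*pi/6)} = sqrt(221)/2

E = 1, F = 0, G = u^2 + 49, so EG − F² = u^2 + 49. Taking the positive square root: √(EG − F²) = sqrt(u^2 + 49). At (u, v) = (5/2, 5*pi/6): sqrt(221)/2.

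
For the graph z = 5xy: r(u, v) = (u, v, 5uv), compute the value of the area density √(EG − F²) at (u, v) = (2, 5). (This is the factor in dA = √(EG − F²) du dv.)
√(EG − F²)|_{(2, 5)} = 11*sqrt(6)

E = 25*v^2 + 1, F = 25*u*v, G = 25*u^2 + 1, so EG − F² = 25*u^2 + 25*v^2 + 1. Taking the positive square root: √(EG − F²) = sqrt(25*u^2 + 25*v^2 + 1). At (u, v) = (2, 5): 11*sqrt(6).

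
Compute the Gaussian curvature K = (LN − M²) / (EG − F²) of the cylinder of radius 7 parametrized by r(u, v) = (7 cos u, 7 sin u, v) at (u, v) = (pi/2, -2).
K = 0

Coefficients of the first fundamental form: E = 49, F = 0, G = 1.
Coefficients of the second fundamental form: L = -7, M = 0, N = 0.
Assemble K = (LN − M²)/(EG − F²) = 0. At (u, v) = (pi/2, -2): K = 0.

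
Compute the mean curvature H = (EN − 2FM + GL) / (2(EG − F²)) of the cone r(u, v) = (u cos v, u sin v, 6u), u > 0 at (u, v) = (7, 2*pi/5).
H = 3*sqrt(37)/259

With E = 37, F = 0, G = u^2, L = 0, M = 0, N = 6*sqrt(37)*u^2/(37*Abs(u)), assemble
  H = (EN − 2FM + GL) / (2(EG − F²)) = 3*sqrt(37)/(37*Abs(u)).
At (u, v) = (7, 2*pi/5): H = 3*sqrt(37)/259.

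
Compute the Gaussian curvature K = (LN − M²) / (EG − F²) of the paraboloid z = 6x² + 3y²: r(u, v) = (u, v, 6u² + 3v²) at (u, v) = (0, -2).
K = 72/21025

Coefficients of the first fundamental form: E = 144*u^2 + 1, F = 72*u*v, G = 36*v^2 + 1.
Coefficients of the second fundamental form: L = 12/sqrt(144*u^2 + 36*v^2 + 1), M = 0, N = 6/sqrt(144*u^2 + 36*v^2 + 1).
Assemble K = (LN − M²)/(EG − F²) = 72/(20736*u^4 + 10368*u^2*v^2 + 288*u^2 + 1296*v^4 + 72*v^2 + 1). At (u, v) = (0, -2): K = 72/21025.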